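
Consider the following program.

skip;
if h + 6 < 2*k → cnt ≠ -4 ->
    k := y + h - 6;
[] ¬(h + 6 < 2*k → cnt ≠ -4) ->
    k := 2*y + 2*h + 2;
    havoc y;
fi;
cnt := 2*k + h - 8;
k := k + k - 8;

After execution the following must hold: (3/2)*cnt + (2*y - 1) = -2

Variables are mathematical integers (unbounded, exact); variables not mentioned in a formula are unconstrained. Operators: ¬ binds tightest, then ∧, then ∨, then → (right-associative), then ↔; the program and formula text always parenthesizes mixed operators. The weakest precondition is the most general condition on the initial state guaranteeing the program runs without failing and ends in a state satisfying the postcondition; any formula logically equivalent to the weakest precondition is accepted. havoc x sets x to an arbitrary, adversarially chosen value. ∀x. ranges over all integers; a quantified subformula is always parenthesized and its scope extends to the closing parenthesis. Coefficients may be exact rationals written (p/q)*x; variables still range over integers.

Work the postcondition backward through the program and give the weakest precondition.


Working backward. After the program, the postcondition (3/2)*cnt + (2*y - 1) = -2 must hold; in canonical form it is (3/2)*cnt + 2*y = -1.
Before k := k + k - 8: (3/2)*cnt + 2*y = -1
Before cnt := 2*k + h - 8: (3/2)*h + 3*k + 2*y = 11
Then branch requires (9/2)*h + 5*y = 29; else branch requires ∀y_1. (15/2)*h + 6*y + 2*y_1 = 5.
Before the if: ((h < 2*k - 6 → cnt ≠ -4) → (9/2)*h + 5*y = 29) ∧ ((¬(h < 2*k - 6 → cnt ≠ -4)) → (∀y_1. (15/2)*h + 6*y + 2*y_1 = 5))
Before skip: ((h < 2*k - 6 → cnt ≠ -4) → (9/2)*h + 5*y = 29) ∧ ((¬(h < 2*k - 6 → cnt ≠ -4)) → (∀y_1. (15/2)*h + 6*y + 2*y_1 = 5))
Answer: WP = ((h < 2*k - 6 → cnt ≠ -4) → (9/2)*h + 5*y = 29) ∧ ((¬(h < 2*k - 6 → cnt ≠ -4)) → (∀y_1. (15/2)*h + 6*y + 2*y_1 = 5))


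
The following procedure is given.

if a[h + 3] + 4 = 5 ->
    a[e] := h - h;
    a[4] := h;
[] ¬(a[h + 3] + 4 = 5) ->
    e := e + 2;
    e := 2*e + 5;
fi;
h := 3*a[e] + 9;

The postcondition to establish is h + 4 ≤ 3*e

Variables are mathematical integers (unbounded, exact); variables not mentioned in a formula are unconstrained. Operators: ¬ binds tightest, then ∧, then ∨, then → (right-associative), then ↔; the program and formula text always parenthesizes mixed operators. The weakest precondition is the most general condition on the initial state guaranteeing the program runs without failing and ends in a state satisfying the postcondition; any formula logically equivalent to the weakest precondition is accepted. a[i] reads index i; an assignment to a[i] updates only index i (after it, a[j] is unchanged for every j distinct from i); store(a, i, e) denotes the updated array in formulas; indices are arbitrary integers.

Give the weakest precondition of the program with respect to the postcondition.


Working backward. After the program, the postcondition h + 4 ≤ 3*e must hold; in canonical form it is h ≤ 3*e - 4.
Before h := 3*a[e] + 9: 3*a[e] ≤ 3*e - 13
Then branch requires 3*store(store(a, e, 0), 4, h)[e] ≤ 3*e - 13; else branch requires 3*a[2*e + 9] ≤ 6*e + 14.
Before the if: (a[h + 3] = 1 → 3*store(store(a, e, 0), 4, h)[e] ≤ 3*e - 13) ∧ ((¬(a[h + 3] = 1)) → 3*a[2*e + 9] ≤ 6*e + 14)
Answer: WP = (a[h + 3] = 1 → 3*store(store(a, e, 0), 4, h)[e] ≤ 3*e - 13) ∧ ((¬(a[h + 3] = 1)) → 3*a[2*e + 9] ≤ 6*e + 14)


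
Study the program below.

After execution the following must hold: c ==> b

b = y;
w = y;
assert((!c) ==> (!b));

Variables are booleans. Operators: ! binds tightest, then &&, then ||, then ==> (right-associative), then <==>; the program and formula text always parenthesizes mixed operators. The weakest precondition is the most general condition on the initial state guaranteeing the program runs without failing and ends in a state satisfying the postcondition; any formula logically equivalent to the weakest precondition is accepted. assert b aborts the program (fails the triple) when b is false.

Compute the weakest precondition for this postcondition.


Working backward. After the program, c ==> b must hold.
Before assert (!c) ==> (!b): ((!c) ==> (!b)) && (c ==> b)
Before w := y: ((!c) ==> (!b)) && (c ==> b)
Before b := y: ((!c) ==> (!y)) && (c ==> y)
Answer: WP = ((!c) ==> (!y)) && (c ==> y)


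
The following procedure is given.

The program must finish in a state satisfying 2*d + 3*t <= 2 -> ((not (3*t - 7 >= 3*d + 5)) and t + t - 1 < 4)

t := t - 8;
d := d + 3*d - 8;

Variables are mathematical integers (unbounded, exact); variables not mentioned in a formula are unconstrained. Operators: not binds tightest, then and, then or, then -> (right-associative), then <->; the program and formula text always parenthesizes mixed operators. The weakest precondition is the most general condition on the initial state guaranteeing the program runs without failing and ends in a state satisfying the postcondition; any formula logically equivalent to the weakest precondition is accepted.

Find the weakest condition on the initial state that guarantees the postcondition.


Working backward. After the program, the postcondition 2*d + 3*t <= 2 -> ((not (3*t - 7 >= 3*d + 5)) and t + t - 1 < 4) must hold; in canonical form it is 2*d + 3*t <= 2 -> ((not (3*t >= 3*d + 12)) and 2*t < 5).
Before d := d + 3*d - 8: 8*d + 3*t <= 18 -> ((not (3*t >= 12*d - 12)) and 2*t < 5)
Before t := t - 8: 8*d + 3*t <= 42 -> ((not (3*t >= 12*d + 12)) and 2*t < 21)
Answer: WP = 8*d + 3*t <= 42 -> ((not (3*t >= 12*d + 12)) and 2*t < 21)


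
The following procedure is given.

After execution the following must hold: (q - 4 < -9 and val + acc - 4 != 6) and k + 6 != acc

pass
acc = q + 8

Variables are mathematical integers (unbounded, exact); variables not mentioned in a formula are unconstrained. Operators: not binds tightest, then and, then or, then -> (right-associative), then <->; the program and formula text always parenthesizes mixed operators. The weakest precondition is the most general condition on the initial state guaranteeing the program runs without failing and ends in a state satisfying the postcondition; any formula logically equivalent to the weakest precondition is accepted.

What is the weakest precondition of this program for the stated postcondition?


Working backward. After the program, the postcondition (q - 4 < -9 and val + acc - 4 != 6) and k + 6 != acc must hold; in canonical form it is q < -5 and acc + val != 10 and k != acc - 6.
Before acc := q + 8: q < -5 and q + val != 2 and k != q + 2
Before skip: q < -5 and q + val != 2 and k != q + 2
Answer: WP = q < -5 and q + val != 2 and k != q + 2


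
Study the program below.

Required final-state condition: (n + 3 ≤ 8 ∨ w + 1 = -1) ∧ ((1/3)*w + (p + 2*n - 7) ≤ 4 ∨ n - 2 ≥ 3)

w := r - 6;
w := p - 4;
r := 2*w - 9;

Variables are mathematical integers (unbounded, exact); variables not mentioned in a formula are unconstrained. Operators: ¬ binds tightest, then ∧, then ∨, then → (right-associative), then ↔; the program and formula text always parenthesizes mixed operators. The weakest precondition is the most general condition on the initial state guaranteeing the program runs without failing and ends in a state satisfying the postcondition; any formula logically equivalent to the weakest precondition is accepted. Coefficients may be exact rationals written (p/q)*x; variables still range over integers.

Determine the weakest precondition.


Working backward. After the program, the postcondition (n + 3 ≤ 8 ∨ w + 1 = -1) ∧ ((1/3)*w + (p + 2*n - 7) ≤ 4 ∨ n - 2 ≥ 3) must hold; in canonical form it is (n ≤ 5 ∨ w = -2) ∧ (2*n + p + (1/3)*w ≤ 11 ∨ n ≥ 5).
Before r := 2*w - 9: (n ≤ 5 ∨ w = -2) ∧ (2*n + p + (1/3)*w ≤ 11 ∨ n ≥ 5)
Before w := p - 4: (n ≤ 5 ∨ p = 2) ∧ (2*n + (4/3)*p ≤ 37/3 ∨ n ≥ 5)
Before w := r - 6: (n ≤ 5 ∨ p = 2) ∧ (2*n + (4/3)*p ≤ 37/3 ∨ n ≥ 5)
Answer: WP = (n ≤ 5 ∨ p = 2) ∧ (2*n + (4/3)*p ≤ 37/3 ∨ n ≥ 5)


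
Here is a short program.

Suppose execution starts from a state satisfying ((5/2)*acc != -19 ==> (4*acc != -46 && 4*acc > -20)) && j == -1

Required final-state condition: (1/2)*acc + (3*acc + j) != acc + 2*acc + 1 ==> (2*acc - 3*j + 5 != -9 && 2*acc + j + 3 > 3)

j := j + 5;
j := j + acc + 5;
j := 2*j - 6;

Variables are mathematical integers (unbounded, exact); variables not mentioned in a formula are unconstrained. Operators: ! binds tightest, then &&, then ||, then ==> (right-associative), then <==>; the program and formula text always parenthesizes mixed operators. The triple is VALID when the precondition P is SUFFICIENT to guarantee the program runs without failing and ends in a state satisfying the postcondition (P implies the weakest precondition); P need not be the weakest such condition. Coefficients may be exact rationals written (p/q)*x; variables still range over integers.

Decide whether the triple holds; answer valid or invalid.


Working backward. After the program, the postcondition (1/2)*acc + (3*acc + j) != acc + 2*acc + 1 ==> (2*acc - 3*j + 5 != -9 && 2*acc + j + 3 > 3) must hold; in canonical form it is (1/2)*acc + j != 1 ==> (2*acc != 3*j - 14 && 2*acc + j > 0).
Before j := 2*j - 6: (1/2)*acc + 2*j != 7 ==> (2*acc != 6*j - 32 && 2*acc + 2*j > 6)
Before j := j + acc + 5: (5/2)*acc + 2*j != -3 ==> (4*acc + 6*j != 2 && 4*acc + 2*j > -4)
Before j := j + 5: (5/2)*acc + 2*j != -13 ==> (4*acc + 6*j != -28 && 4*acc + 2*j > -14)
The weakest precondition is (5/2)*acc + 2*j != -13 ==> (4*acc + 6*j != -28 && 4*acc + 2*j > -14).
Check whether ((5/2)*acc != -19 ==> (4*acc != -46 && 4*acc > -20)) && j == -1 implies it.
Countermodel: at the initial state acc = -4, j = -1, the precondition holds but the weakest precondition fails.
Answer: invalid


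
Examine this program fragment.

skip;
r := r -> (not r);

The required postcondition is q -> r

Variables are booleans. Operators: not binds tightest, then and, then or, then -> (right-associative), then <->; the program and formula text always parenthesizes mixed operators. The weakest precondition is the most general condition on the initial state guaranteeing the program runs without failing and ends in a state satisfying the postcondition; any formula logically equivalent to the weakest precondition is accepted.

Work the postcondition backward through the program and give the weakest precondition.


Working backward. After the program, q -> r must hold.
Before r := r -> (not r): q -> (r -> (not r))
Before skip: q -> (r -> (not r))
Answer: WP = q -> (r -> (not r))


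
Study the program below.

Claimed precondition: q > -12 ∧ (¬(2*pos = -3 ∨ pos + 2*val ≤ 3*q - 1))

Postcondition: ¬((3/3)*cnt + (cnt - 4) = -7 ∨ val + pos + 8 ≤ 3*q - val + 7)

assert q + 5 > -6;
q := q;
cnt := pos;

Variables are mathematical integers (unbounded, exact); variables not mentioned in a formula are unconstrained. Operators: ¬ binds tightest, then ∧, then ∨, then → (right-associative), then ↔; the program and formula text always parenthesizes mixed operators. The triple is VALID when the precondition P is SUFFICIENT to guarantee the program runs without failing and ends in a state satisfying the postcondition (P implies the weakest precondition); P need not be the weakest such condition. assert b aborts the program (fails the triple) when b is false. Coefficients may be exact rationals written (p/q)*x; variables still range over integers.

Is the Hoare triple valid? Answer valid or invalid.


Working backward. After the program, the postcondition ¬((3/3)*cnt + (cnt - 4) = -7 ∨ val + pos + 8 ≤ 3*q - val + 7) must hold; in canonical form it is ¬(2*cnt = -3 ∨ pos + 2*val ≤ 3*q - 1).
Before cnt := pos: ¬(2*pos = -3 ∨ pos + 2*val ≤ 3*q - 1)
Before q := q: ¬(2*pos = -3 ∨ pos + 2*val ≤ 3*q - 1)
Before assert q + 5 > -6: q > -11 ∧ (¬(2*pos = -3 ∨ pos + 2*val ≤ 3*q - 1))
The weakest precondition is q > -11 ∧ (¬(2*pos = -3 ∨ pos + 2*val ≤ 3*q - 1)).
Check whether q > -12 ∧ (¬(2*pos = -3 ∨ pos + 2*val ≤ 3*q - 1)) implies it.
Countermodel: at the initial state pos = -33, q = -11, val = 0, the precondition holds but the weakest precondition fails.
Answer: invalid


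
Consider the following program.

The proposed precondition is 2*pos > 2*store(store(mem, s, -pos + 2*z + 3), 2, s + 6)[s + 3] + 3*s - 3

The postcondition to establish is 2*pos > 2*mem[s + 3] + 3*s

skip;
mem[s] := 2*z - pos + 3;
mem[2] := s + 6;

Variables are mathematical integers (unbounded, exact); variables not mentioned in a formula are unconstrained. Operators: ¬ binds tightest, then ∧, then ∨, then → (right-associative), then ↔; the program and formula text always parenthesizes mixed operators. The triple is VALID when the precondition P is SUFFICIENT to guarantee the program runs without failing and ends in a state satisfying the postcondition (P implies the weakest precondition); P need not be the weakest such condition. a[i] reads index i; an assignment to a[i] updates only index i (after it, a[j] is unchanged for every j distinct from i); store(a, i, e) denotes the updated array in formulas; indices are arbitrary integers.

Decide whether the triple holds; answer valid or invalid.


Working backward. After the program, 2*pos > 2*mem[s + 3] + 3*s must hold.
Before mem[2] := s + 6: 2*pos > 2*store(mem, 2, s + 6)[s + 3] + 3*s
Before mem[s] := 2*z - pos + 3: 2*pos > 2*store(store(mem, s, -pos + 2*z + 3), 2, s + 6)[s + 3] + 3*s
Before skip: 2*pos > 2*store(store(mem, s, -pos + 2*z + 3), 2, s + 6)[s + 3] + 3*s
The weakest precondition is 2*pos > 2*store(store(mem, s, -pos + 2*z + 3), 2, s + 6)[s + 3] + 3*s.
Check whether 2*pos > 2*store(store(mem, s, -pos + 2*z + 3), 2, s + 6)[s + 3] + 3*s - 3 implies it.
Countermodel: at the initial state mem = {[-2] = 5, [1] = 4, [2] = 5, elsewhere 5}, pos = 0, s = -2, z = 0, the precondition holds but the weakest precondition fails.
Answer: invalid


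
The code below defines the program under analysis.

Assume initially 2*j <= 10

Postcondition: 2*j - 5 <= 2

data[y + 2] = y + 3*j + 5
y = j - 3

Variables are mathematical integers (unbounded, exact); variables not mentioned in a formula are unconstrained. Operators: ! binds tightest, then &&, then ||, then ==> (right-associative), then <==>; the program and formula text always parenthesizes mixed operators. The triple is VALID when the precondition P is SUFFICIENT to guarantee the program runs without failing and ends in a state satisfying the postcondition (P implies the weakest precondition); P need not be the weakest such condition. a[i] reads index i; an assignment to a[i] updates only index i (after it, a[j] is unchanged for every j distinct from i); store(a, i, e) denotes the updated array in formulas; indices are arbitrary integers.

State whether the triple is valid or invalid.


Working backward. After the program, the postcondition 2*j - 5 <= 2 must hold; in canonical form it is 2*j <= 7.
Before y := j - 3: 2*j <= 7
Before data[y + 2] := y + 3*j + 5: 2*j <= 7
The weakest precondition is 2*j <= 7.
Check whether 2*j <= 10 implies it.
Countermodel: at the initial state j = 4, the precondition holds but the weakest precondition fails.
Answer: invalid


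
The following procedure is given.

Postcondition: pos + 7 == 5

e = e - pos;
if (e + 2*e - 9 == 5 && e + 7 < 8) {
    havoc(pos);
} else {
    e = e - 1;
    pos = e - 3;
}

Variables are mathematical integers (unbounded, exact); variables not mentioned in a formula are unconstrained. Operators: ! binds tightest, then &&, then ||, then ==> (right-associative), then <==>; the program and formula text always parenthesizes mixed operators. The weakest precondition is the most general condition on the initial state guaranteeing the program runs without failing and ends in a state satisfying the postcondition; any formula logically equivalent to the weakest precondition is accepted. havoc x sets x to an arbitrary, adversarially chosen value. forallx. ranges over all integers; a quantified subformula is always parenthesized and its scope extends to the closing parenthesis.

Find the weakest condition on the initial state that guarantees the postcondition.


Working backward. After the program, the postcondition pos + 7 == 5 must hold; in canonical form it is pos == -2.
Then branch requires forall pos_1. pos_1 == -2; else branch requires e == 2.
Before the if: ((3*e == 14 && e < 1) ==> (forall pos_1. pos_1 == -2)) && ((!(3*e == 14 && e < 1)) ==> e == 2)
Before e := e - pos: ((3*e == 3*pos + 14 && e < pos + 1) ==> (forall pos_1. pos_1 == -2)) && ((!(3*e == 3*pos + 14 && e < pos + 1)) ==> e == pos + 2)
Answer: WP = ((3*e == 3*pos + 14 && e < pos + 1) ==> (forall pos_1. pos_1 == -2)) && ((!(3*e == 3*pos + 14 && e < pos + 1)) ==> e == pos + 2)


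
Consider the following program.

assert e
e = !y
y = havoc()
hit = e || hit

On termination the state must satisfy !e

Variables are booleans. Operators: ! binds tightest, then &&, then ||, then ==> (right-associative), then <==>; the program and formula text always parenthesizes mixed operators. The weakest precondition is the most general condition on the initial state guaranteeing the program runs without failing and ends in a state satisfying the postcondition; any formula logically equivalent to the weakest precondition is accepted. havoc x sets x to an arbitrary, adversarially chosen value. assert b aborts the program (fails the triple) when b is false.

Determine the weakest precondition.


Working backward. After the program, !e must hold.
Before hit := e || hit: !e
Before havoc y: !e
Before e := !y: y
Before assert e: e && y
Answer: WP = e && y


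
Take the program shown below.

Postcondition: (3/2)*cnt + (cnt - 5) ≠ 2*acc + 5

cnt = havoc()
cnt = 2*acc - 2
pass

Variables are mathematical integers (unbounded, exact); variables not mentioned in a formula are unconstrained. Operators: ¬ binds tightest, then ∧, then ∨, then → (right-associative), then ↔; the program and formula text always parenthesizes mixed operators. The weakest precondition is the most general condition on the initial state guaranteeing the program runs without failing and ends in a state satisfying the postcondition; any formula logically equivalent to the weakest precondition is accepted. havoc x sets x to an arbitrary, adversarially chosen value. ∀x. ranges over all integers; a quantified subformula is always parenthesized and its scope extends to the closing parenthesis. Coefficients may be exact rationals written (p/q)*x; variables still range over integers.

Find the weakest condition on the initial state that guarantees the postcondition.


Working backward. After the program, the postcondition (3/2)*cnt + (cnt - 5) ≠ 2*acc + 5 must hold; in canonical form it is (5/2)*cnt ≠ 2*acc + 10.
Before skip: (5/2)*cnt ≠ 2*acc + 10
Before cnt := 2*acc - 2: 3*acc ≠ 15
Before havoc cnt: 3*acc ≠ 15
Answer: WP = 3*acc ≠ 15


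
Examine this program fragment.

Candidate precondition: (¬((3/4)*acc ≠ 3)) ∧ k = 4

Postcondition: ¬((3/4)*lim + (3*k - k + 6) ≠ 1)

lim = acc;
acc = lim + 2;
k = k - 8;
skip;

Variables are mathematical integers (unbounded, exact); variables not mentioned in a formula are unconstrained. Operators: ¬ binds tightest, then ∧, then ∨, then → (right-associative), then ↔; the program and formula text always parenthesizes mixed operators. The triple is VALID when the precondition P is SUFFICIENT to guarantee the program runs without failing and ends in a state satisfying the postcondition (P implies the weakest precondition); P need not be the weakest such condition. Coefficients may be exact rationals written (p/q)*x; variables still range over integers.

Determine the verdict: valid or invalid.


Working backward. After the program, the postcondition ¬((3/4)*lim + (3*k - k + 6) ≠ 1) must hold; in canonical form it is ¬(2*k + (3/4)*lim ≠ -5).
Before skip: ¬(2*k + (3/4)*lim ≠ -5)
Before k := k - 8: ¬(2*k + (3/4)*lim ≠ 11)
Before acc := lim + 2: ¬(2*k + (3/4)*lim ≠ 11)
Before lim := acc: ¬((3/4)*acc + 2*k ≠ 11)
The weakest precondition is ¬((3/4)*acc + 2*k ≠ 11).
Check whether (¬((3/4)*acc ≠ 3)) ∧ k = 4 implies it.
Every state satisfying the precondition satisfies the weakest precondition: the implication holds.
Answer: valid


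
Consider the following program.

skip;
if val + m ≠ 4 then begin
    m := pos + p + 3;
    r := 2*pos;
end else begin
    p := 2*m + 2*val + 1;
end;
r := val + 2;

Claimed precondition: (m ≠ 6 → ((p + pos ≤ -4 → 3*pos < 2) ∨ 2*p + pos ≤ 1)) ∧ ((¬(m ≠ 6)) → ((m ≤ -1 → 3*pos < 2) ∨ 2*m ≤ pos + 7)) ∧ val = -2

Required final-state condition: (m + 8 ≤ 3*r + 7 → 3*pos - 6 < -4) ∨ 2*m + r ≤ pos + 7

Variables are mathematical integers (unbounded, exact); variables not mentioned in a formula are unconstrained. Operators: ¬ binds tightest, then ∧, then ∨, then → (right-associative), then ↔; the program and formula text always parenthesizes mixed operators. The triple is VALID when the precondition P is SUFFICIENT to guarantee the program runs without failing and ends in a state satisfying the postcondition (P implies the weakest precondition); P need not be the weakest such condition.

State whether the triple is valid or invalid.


Working backward. After the program, the postcondition (m + 8 ≤ 3*r + 7 → 3*pos - 6 < -4) ∨ 2*m + r ≤ pos + 7 must hold; in canonical form it is (m ≤ 3*r - 1 → 3*pos < 2) ∨ 2*m + r ≤ pos + 7.
Before r := val + 2: (m ≤ 3*val + 5 → 3*pos < 2) ∨ 2*m + val ≤ pos + 5
Then branch requires (p + pos ≤ 3*val + 2 → 3*pos < 2) ∨ 2*p + pos + val ≤ -1; else branch requires (m ≤ 3*val + 5 → 3*pos < 2) ∨ 2*m + val ≤ pos + 5.
Before the if: (m + val ≠ 4 → ((p + pos ≤ 3*val + 2 → 3*pos < 2) ∨ 2*p + pos + val ≤ -1)) ∧ ((¬(m + val ≠ 4)) → ((m ≤ 3*val + 5 → 3*pos < 2) ∨ 2*m + val ≤ pos + 5))
Before skip: (m + val ≠ 4 → ((p + pos ≤ 3*val + 2 → 3*pos < 2) ∨ 2*p + pos + val ≤ -1)) ∧ ((¬(m + val ≠ 4)) → ((m ≤ 3*val + 5 → 3*pos < 2) ∨ 2*m + val ≤ pos + 5))
The weakest precondition is (m + val ≠ 4 → ((p + pos ≤ 3*val + 2 → 3*pos < 2) ∨ 2*p + pos + val ≤ -1)) ∧ ((¬(m + val ≠ 4)) → ((m ≤ 3*val + 5 → 3*pos < 2) ∨ 2*m + val ≤ pos + 5)).
Check whether (m ≠ 6 → ((p + pos ≤ -4 → 3*pos < 2) ∨ 2*p + pos ≤ 1)) ∧ ((¬(m ≠ 6)) → ((m ≤ -1 → 3*pos < 2) ∨ 2*m ≤ pos + 7)) ∧ val = -2 implies it.
Every state satisfying the precondition satisfies the weakest precondition: the implication holds.
Answer: valid


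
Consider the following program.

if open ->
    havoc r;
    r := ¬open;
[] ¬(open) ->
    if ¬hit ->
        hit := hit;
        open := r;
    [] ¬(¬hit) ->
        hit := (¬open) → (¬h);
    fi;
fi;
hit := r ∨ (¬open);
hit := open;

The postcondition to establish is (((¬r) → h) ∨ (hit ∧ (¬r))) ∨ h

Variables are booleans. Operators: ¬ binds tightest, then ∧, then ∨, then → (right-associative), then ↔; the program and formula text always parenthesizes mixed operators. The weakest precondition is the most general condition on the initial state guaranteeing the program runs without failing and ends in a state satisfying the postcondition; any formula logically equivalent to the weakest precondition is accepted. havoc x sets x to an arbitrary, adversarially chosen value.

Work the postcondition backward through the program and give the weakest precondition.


Working backward. After the program, the postcondition (((¬r) → h) ∨ (hit ∧ (¬r))) ∨ h must hold; in canonical form it is ((¬r) → h) ∨ (hit ∧ (¬r)) ∨ h.
Before hit := open: ((¬r) → h) ∨ (open ∧ (¬r)) ∨ h
Before hit := r ∨ (¬open): ((¬r) → h) ∨ (open ∧ (¬r)) ∨ h
Then branch requires (open → h) ∨ open ∨ h; else branch requires ((¬hit) → (((¬r) → h) ∨ h)) ∧ (hit → (((¬r) → h) ∨ (open ∧ (¬r)) ∨ h)).
Before the if: (open → ((open → h) ∨ open ∨ h)) ∧ ((¬open) → (((¬hit) → (((¬r) → h) ∨ h)) ∧ (hit → (((¬r) → h) ∨ (open ∧ (¬r)) ∨ h))))
Answer: WP = (open → ((open → h) ∨ open ∨ h)) ∧ ((¬open) → (((¬hit) → (((¬r) → h) ∨ h)) ∧ (hit → (((¬r) → h) ∨ (open ∧ (¬r)) ∨ h))))


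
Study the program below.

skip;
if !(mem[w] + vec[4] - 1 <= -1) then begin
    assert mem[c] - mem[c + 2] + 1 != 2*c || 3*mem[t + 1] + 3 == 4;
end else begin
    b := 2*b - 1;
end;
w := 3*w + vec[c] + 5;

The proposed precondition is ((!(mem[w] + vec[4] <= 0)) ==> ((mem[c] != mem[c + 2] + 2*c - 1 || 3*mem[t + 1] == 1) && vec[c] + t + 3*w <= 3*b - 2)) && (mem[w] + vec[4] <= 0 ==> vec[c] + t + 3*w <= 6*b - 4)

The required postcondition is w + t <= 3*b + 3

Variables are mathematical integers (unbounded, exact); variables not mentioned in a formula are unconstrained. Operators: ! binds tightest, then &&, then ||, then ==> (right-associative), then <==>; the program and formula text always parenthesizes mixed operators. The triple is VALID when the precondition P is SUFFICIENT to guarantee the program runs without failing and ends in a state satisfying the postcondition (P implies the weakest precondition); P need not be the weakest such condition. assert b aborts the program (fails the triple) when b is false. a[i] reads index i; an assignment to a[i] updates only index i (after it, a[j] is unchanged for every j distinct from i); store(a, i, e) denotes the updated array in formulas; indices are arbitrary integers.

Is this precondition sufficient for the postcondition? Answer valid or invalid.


Working backward. After the program, the postcondition w + t <= 3*b + 3 must hold; in canonical form it is t + w <= 3*b + 3.
Before w := 3*w + vec[c] + 5: vec[c] + t + 3*w <= 3*b - 2
Then branch requires (mem[c] != mem[c + 2] + 2*c - 1 || 3*mem[t + 1] == 1) && vec[c] + t + 3*w <= 3*b - 2; else branch requires vec[c] + t + 3*w <= 6*b - 5.
Before the if: ((!(mem[w] + vec[4] <= 0)) ==> ((mem[c] != mem[c + 2] + 2*c - 1 || 3*mem[t + 1] == 1) && vec[c] + t + 3*w <= 3*b - 2)) && (mem[w] + vec[4] <= 0 ==> vec[c] + t + 3*w <= 6*b - 5)
Before skip: ((!(mem[w] + vec[4] <= 0)) ==> ((mem[c] != mem[c + 2] + 2*c - 1 || 3*mem[t + 1] == 1) && vec[c] + t + 3*w <= 3*b - 2)) && (mem[w] + vec[4] <= 0 ==> vec[c] + t + 3*w <= 6*b - 5)
The weakest precondition is ((!(mem[w] + vec[4] <= 0)) ==> ((mem[c] != mem[c + 2] + 2*c - 1 || 3*mem[t + 1] == 1) && vec[c] + t + 3*w <= 3*b - 2)) && (mem[w] + vec[4] <= 0 ==> vec[c] + t + 3*w <= 6*b - 5).
Check whether ((!(mem[w] + vec[4] <= 0)) ==> ((mem[c] != mem[c + 2] + 2*c - 1 || 3*mem[t + 1] == 1) && vec[c] + t + 3*w <= 3*b - 2)) && (mem[w] + vec[4] <= 0 ==> vec[c] + t + 3*w <= 6*b - 4) implies it.
Countermodel: at the initial state b = 0, c = 0, mem = {[-3] = 0, [0] = 0, [2] = 0, [4] = 0, elsewhere 0}, t = -4, vec = {[-3] = 0, [0] = 0, [2] = 0, [4] = 0, elsewhere 0}, w = 0, the precondition holds but the weakest precondition fails.
Answer: invalid


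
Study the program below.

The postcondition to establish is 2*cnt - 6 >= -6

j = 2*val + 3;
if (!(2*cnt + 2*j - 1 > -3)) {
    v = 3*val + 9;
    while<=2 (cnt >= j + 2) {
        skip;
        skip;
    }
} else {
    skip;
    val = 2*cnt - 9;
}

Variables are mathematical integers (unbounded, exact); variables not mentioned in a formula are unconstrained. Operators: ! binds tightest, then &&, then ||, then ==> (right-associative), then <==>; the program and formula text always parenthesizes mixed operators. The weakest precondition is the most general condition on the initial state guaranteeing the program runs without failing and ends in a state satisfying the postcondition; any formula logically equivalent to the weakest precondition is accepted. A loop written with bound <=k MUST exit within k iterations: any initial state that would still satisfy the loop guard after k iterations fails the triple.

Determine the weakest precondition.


Working backward. After the program, the postcondition 2*cnt - 6 >= -6 must hold; in canonical form it is 2*cnt >= 0.
Then branch requires (cnt >= j + 2 ==> ((cnt >= j + 2 ==> ((!(cnt >= j + 2)) && 2*cnt >= 0)) && ((!(cnt >= j + 2)) ==> 2*cnt >= 0))) && ((!(cnt >= j + 2)) ==> 2*cnt >= 0); else branch requires 2*cnt >= 0.
Before the if: ((!(2*cnt + 2*j > -2)) ==> ((cnt >= j + 2 ==> ((cnt >= j + 2 ==> ((!(cnt >= j + 2)) && 2*cnt >= 0)) && ((!(cnt >= j + 2)) ==> 2*cnt >= 0))) && ((!(cnt >= j + 2)) ==> 2*cnt >= 0))) && (2*cnt + 2*j > -2 ==> 2*cnt >= 0)
Before j := 2*val + 3: ((!(2*cnt + 4*val > -8)) ==> ((cnt >= 2*val + 5 ==> ((cnt >= 2*val + 5 ==> ((!(cnt >= 2*val + 5)) && 2*cnt >= 0)) && ((!(cnt >= 2*val + 5)) ==> 2*cnt >= 0))) && ((!(cnt >= 2*val + 5)) ==> 2*cnt >= 0))) && (2*cnt + 4*val > -8 ==> 2*cnt >= 0)
Answer: WP = ((!(2*cnt + 4*val > -8)) ==> ((cnt >= 2*val + 5 ==> ((cnt >= 2*val + 5 ==> ((!(cnt >= 2*val + 5)) && 2*cnt >= 0)) && ((!(cnt >= 2*val + 5)) ==> 2*cnt >= 0))) && ((!(cnt >= 2*val + 5)) ==> 2*cnt >= 0))) && (2*cnt + 4*val > -8 ==> 2*cnt >= 0)


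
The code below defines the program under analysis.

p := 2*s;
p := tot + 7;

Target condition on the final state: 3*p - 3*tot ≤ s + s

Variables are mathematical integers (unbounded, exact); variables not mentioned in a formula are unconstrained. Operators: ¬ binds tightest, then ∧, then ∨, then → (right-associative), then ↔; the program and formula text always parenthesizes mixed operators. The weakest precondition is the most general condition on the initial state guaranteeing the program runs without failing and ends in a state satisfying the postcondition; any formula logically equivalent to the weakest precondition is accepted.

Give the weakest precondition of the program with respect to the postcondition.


Working backward. After the program, the postcondition 3*p - 3*tot ≤ s + s must hold; in canonical form it is 3*p ≤ 2*s + 3*tot.
Before p := tot + 7: 2*s ≥ 21
Before p := 2*s: 2*s ≥ 21
Answer: WP = 2*s ≥ 21


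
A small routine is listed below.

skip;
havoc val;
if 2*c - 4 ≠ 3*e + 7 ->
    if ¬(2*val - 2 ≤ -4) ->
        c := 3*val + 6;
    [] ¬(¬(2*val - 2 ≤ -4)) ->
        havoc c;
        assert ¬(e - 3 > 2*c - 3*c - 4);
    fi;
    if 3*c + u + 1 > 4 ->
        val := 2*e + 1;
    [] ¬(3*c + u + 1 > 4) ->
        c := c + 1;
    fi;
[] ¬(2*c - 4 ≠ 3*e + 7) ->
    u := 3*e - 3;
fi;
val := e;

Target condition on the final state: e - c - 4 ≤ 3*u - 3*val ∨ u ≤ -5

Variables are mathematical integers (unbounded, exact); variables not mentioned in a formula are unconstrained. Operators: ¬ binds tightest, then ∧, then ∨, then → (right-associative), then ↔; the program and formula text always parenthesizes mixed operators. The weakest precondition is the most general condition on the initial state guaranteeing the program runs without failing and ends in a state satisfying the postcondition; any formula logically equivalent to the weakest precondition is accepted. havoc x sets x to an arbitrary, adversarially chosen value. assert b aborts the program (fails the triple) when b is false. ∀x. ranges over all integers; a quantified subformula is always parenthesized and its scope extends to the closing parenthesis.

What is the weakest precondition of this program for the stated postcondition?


Working backward. After the program, the postcondition e - c - 4 ≤ 3*u - 3*val ∨ u ≤ -5 must hold; in canonical form it is e + 3*val ≤ c + 3*u + 4 ∨ u ≤ -5.
Before val := e: 4*e ≤ c + 3*u + 4 ∨ u ≤ -5
Then branch requires ((¬(2*val ≤ -2)) → ((u + 9*val > -15 → (4*e ≤ 3*u + 3*val + 10 ∨ u ≤ -5)) ∧ ((¬(u + 9*val > -15)) → (4*e ≤ 3*u + 3*val + 11 ∨ u ≤ -5)))) ∧ (2*val ≤ -2 → (∀c_1. ((¬(c_1 + e > -1)) ∧ (3*c_1 + u > 3 → (4*e ≤ c_1 + 3*u + 4 ∨ u ≤ -5)) ∧ ((¬(3*c_1 + u > 3)) → (4*e ≤ c_1 + 3*u + 5 ∨ u ≤ -5))))); else branch requires c + 5*e ≥ 5 ∨ 3*e ≤ -2.
Before the if: (2*c ≠ 3*e + 11 → (((¬(2*val ≤ -2)) → ((u + 9*val > -15 → (4*e ≤ 3*u + 3*val + 10 ∨ u ≤ -5)) ∧ ((¬(u + 9*val > -15)) → (4*e ≤ 3*u + 3*val + 11 ∨ u ≤ -5)))) ∧ (2*val ≤ -2 → (∀c_1. ((¬(c_1 + e > -1)) ∧ (3*c_1 + u > 3 → (4*e ≤ c_1 + 3*u + 4 ∨ u ≤ -5)) ∧ ((¬(3*c_1 + u > 3)) → (4*e ≤ c_1 + 3*u + 5 ∨ u ≤ -5))))))) ∧ ((¬(2*c ≠ 3*e + 11)) → (c + 5*e ≥ 5 ∨ 3*e ≤ -2))
Before havoc val: ∀val_1. ((2*c ≠ 3*e + 11 → (((¬(2*val_1 ≤ -2)) → ((u + 9*val_1 > -15 → (4*e ≤ 3*u + 3*val_1 + 10 ∨ u ≤ -5)) ∧ ((¬(u + 9*val_1 > -15)) → (4*e ≤ 3*u + 3*val_1 + 11 ∨ u ≤ -5)))) ∧ (2*val_1 ≤ -2 → (∀c_1. ((¬(c_1 + e > -1)) ∧ (3*c_1 + u > 3 → (4*e ≤ c_1 + 3*u + 4 ∨ u ≤ -5)) ∧ ((¬(3*c_1 + u > 3)) → (4*e ≤ c_1 + 3*u + 5 ∨ u ≤ -5))))))) ∧ ((¬(2*c ≠ 3*e + 11)) → (c + 5*e ≥ 5 ∨ 3*e ≤ -2)))
Before skip: ∀val_1. ((2*c ≠ 3*e + 11 → (((¬(2*val_1 ≤ -2)) → ((u + 9*val_1 > -15 → (4*e ≤ 3*u + 3*val_1 + 10 ∨ u ≤ -5)) ∧ ((¬(u + 9*val_1 > -15)) → (4*e ≤ 3*u + 3*val_1 + 11 ∨ u ≤ -5)))) ∧ (2*val_1 ≤ -2 → (∀c_1. ((¬(c_1 + e > -1)) ∧ (3*c_1 + u > 3 → (4*e ≤ c_1 + 3*u + 4 ∨ u ≤ -5)) ∧ ((¬(3*c_1 + u > 3)) → (4*e ≤ c_1 + 3*u + 5 ∨ u ≤ -5))))))) ∧ ((¬(2*c ≠ 3*e + 11)) → (c + 5*e ≥ 5 ∨ 3*e ≤ -2)))
Answer: WP = ∀val_1. ((2*c ≠ 3*e + 11 → (((¬(2*val_1 ≤ -2)) → ((u + 9*val_1 > -15 → (4*e ≤ 3*u + 3*val_1 + 10 ∨ u ≤ -5)) ∧ ((¬(u + 9*val_1 > -15)) → (4*e ≤ 3*u + 3*val_1 + 11 ∨ u ≤ -5)))) ∧ (2*val_1 ≤ -2 → (∀c_1. ((¬(c_1 + e > -1)) ∧ (3*c_1 + u > 3 → (4*e ≤ c_1 + 3*u + 4 ∨ u ≤ -5)) ∧ ((¬(3*c_1 + u > 3)) → (4*e ≤ c_1 + 3*u + 5 ∨ u ≤ -5))))))) ∧ ((¬(2*c ≠ 3*e + 11)) → (c + 5*e ≥ 5 ∨ 3*e ≤ -2)))


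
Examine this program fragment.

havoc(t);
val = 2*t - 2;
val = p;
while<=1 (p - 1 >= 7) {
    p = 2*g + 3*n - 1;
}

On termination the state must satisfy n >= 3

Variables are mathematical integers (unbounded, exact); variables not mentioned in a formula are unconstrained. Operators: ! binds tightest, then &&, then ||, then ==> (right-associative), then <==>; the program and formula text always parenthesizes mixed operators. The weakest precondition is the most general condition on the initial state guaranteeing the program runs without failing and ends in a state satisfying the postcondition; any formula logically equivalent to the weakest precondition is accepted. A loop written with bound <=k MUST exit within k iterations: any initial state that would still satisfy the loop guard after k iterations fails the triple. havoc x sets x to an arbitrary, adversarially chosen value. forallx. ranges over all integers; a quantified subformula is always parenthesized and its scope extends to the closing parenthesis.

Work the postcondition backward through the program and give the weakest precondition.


Working backward. After the program, n >= 3 must hold.
Before the loop (bound <=1), unroll the exhaustion recursion (WP_0 = exit-now case; WP_j = one more guarded iteration, up to j = 1):
  WP_0: (!(p >= 8)) && n >= 3
  WP_1: (p >= 8 ==> ((!(2*g + 3*n >= 9)) && n >= 3)) && ((!(p >= 8)) ==> n >= 3)
So before the loop: (p >= 8 ==> ((!(2*g + 3*n >= 9)) && n >= 3)) && ((!(p >= 8)) ==> n >= 3)
Before val := p: (p >= 8 ==> ((!(2*g + 3*n >= 9)) && n >= 3)) && ((!(p >= 8)) ==> n >= 3)
Before val := 2*t - 2: (p >= 8 ==> ((!(2*g + 3*n >= 9)) && n >= 3)) && ((!(p >= 8)) ==> n >= 3)
Before havoc t: (p >= 8 ==> ((!(2*g + 3*n >= 9)) && n >= 3)) && ((!(p >= 8)) ==> n >= 3)
Answer: WP = (p >= 8 ==> ((!(2*g + 3*n >= 9)) && n >= 3)) && ((!(p >= 8)) ==> n >= 3)


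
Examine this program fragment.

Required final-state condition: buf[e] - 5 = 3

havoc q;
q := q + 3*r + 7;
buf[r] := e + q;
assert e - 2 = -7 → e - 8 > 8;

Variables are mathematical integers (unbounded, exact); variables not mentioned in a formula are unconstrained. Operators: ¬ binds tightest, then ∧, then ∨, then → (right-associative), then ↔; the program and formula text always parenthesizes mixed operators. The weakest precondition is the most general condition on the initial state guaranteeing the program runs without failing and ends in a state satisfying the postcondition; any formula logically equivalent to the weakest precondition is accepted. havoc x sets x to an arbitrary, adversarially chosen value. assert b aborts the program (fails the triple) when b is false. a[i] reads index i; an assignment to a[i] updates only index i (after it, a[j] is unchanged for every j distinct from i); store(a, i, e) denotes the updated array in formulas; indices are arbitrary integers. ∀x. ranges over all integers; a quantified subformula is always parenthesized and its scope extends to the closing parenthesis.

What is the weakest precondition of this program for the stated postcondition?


Working backward. After the program, the postcondition buf[e] - 5 = 3 must hold; in canonical form it is buf[e] = 8.
Before assert e - 2 = -7 → e - 8 > 8: (e = -5 → e > 16) ∧ buf[e] = 8
Before buf[r] := e + q: (e = -5 → e > 16) ∧ store(buf, r, e + q)[e] = 8
Before q := q + 3*r + 7: (e = -5 → e > 16) ∧ store(buf, r, e + q + 3*r + 7)[e] = 8
Before havoc q: ∀q_1. ((e = -5 → e > 16) ∧ store(buf, r, e + q_1 + 3*r + 7)[e] = 8)
Answer: WP = ∀q_1. ((e = -5 → e > 16) ∧ store(buf, r, e + q_1 + 3*r + 7)[e] = 8)


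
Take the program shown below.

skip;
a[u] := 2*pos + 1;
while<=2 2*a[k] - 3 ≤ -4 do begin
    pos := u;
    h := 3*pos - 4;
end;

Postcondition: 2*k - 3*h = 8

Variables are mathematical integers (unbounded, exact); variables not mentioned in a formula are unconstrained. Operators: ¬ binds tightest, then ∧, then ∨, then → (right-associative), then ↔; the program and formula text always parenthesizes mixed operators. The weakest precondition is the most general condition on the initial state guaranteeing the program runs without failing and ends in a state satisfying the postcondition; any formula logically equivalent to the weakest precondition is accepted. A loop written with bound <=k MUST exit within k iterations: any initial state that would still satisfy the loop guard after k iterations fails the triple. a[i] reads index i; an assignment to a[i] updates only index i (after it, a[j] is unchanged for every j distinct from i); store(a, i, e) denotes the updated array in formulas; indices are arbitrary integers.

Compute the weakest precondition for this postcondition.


Working backward. After the program, the postcondition 2*k - 3*h = 8 must hold; in canonical form it is 2*k = 3*h + 8.
Before the loop (bound <=2), unroll the exhaustion recursion (WP_0 = exit-now case; WP_j = one more guarded iteration, up to j = 2):
  WP_0: (¬(2*a[k] ≤ -1)) ∧ 2*k = 3*h + 8
  WP_1: (2*a[k] ≤ -1 → ((¬(2*a[k] ≤ -1)) ∧ 2*k = 9*u - 4)) ∧ ((¬(2*a[k] ≤ -1)) → 2*k = 3*h + 8)
  WP_2: (2*a[k] ≤ -1 → ((2*a[k] ≤ -1 → ((¬(2*a[k] ≤ -1)) ∧ 2*k = 9*u - 4)) ∧ ((¬(2*a[k] ≤ -1)) → 2*k = 9*u - 4))) ∧ ((¬(2*a[k] ≤ -1)) → 2*k = 3*h + 8)
So before the loop: (2*a[k] ≤ -1 → ((2*a[k] ≤ -1 → ((¬(2*a[k] ≤ -1)) ∧ 2*k = 9*u - 4)) ∧ ((¬(2*a[k] ≤ -1)) → 2*k = 9*u - 4))) ∧ ((¬(2*a[k] ≤ -1)) → 2*k = 3*h + 8)
Before a[u] := 2*pos + 1: (2*store(a, u, 2*pos + 1)[k] ≤ -1 → ((2*store(a, u, 2*pos + 1)[k] ≤ -1 → ((¬(2*store(a, u, 2*pos + 1)[k] ≤ -1)) ∧ 2*k = 9*u - 4)) ∧ ((¬(2*store(a, u, 2*pos + 1)[k] ≤ -1)) → 2*k = 9*u - 4))) ∧ ((¬(2*store(a, u, 2*pos + 1)[k] ≤ -1)) → 2*k = 3*h + 8)
Before skip: (2*store(a, u, 2*pos + 1)[k] ≤ -1 → ((2*store(a, u, 2*pos + 1)[k] ≤ -1 → ((¬(2*store(a, u, 2*pos + 1)[k] ≤ -1)) ∧ 2*k = 9*u - 4)) ∧ ((¬(2*store(a, u, 2*pos + 1)[k] ≤ -1)) → 2*k = 9*u - 4))) ∧ ((¬(2*store(a, u, 2*pos + 1)[k] ≤ -1)) → 2*k = 3*h + 8)
Answer: WP = (2*store(a, u, 2*pos + 1)[k] ≤ -1 → ((2*store(a, u, 2*pos + 1)[k] ≤ -1 → ((¬(2*store(a, u, 2*pos + 1)[k] ≤ -1)) ∧ 2*k = 9*u - 4)) ∧ ((¬(2*store(a, u, 2*pos + 1)[k] ≤ -1)) → 2*k = 9*u - 4))) ∧ ((¬(2*store(a, u, 2*pos + 1)[k] ≤ -1)) → 2*k = 3*h + 8)


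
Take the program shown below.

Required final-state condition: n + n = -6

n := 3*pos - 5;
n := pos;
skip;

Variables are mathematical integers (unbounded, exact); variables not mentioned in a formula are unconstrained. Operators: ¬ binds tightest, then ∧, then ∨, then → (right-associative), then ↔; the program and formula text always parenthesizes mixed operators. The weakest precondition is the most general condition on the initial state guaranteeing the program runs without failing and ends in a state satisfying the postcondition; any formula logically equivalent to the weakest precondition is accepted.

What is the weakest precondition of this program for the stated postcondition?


Working backward. After the program, the postcondition n + n = -6 must hold; in canonical form it is 2*n = -6.
Before skip: 2*n = -6
Before n := pos: 2*pos = -6
Before n := 3*pos - 5: 2*pos = -6
Answer: WP = 2*pos = -6
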